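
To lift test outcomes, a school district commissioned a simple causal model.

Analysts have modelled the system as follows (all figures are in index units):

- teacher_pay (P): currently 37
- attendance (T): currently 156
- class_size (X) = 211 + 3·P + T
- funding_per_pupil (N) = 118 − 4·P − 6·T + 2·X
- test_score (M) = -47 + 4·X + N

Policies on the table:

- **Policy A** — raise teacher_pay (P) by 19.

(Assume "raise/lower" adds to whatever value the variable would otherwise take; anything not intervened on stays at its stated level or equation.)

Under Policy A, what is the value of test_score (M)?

Policy A (P + 19):
  P = 37 + 19 = 56
  T = 156
  X = 211 + 3·56 + 156 = 535
  N = 118 − 4·56 − 6·156 + 2·535 = 28
  M = -47 + 4·535 + 28 = 2121

2121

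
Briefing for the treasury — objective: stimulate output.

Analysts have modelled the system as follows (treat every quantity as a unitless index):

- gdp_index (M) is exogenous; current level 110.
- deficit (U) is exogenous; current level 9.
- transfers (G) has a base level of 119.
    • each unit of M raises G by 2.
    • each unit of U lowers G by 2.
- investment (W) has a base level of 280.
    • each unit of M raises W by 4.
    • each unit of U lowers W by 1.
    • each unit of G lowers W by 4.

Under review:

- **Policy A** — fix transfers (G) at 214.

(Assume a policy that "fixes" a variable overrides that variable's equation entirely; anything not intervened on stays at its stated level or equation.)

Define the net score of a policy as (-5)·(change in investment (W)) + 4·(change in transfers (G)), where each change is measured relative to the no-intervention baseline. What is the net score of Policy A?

Baseline:
  M = 110
  U = 9
  G = 119 + 2·110 − 2·9 = 321
  W = 280 + 4·110 − 9 − 4·321 = -573
Policy A (G := 214):
  M = 110
  U = 9
  G = 214
  W = 280 + 4·110 − 9 − 4·214 = -145
ΔW = -145 − (-573) = 428; ΔG = 214 − 321 = -107
Score = (-5)·428 + 4·(-107) = -2568

-2568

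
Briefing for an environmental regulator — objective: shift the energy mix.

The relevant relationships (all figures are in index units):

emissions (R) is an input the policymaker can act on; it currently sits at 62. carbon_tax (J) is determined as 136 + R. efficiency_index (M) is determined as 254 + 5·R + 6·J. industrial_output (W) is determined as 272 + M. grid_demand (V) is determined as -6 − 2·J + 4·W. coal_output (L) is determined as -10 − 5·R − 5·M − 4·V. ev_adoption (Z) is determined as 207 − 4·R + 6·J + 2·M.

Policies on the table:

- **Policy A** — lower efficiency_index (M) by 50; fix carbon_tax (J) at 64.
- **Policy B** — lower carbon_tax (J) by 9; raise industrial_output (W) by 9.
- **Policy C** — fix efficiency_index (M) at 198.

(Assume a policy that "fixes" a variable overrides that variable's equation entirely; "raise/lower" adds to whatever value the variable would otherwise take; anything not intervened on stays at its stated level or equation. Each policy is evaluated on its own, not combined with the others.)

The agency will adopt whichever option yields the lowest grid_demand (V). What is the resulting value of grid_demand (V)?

1478

Policy A (M − 50, J := 64):
  R = 62
  J = 64
  M = 254 + 5·62 + 6·64 (−50 from intervention) = 898
  W = 272 + 898 = 1170
  V = -6 − 2·64 + 4·1170 = 4546
Policy B (J − 9, W + 9):
  R = 62
  J = 136 + 62 (−9 from intervention) = 189
  M = 254 + 5·62 + 6·189 = 1698
  W = 272 + 1698 (+9 from intervention) = 1979
  V = -6 − 2·189 + 4·1979 = 7532
Policy C (M := 198):
  R = 62
  J = 136 + 62 = 198
  M = 198
  W = 272 + 198 = 470
  V = -6 − 2·198 + 4·470 = 1478
Comparing — Policy A: V=4546, Policy B: V=7532, Policy C: V=1478. Lowest is 1478 (Policy C).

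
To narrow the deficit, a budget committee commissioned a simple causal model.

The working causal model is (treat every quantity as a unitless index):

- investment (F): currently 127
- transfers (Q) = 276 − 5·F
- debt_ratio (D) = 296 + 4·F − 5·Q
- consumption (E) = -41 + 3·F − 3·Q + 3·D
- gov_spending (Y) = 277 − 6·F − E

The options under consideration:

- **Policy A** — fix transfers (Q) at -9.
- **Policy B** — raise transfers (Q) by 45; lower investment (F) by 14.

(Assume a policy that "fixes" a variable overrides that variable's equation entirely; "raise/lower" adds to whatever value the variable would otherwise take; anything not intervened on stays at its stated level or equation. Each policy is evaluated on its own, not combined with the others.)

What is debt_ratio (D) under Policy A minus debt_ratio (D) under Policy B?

-1119

Policy A (Q := -9):
  F = 127
  Q = -9
  D = 296 + 4·127 − 5·(-9) = 849
Policy B (Q + 45, F − 14):
  F = 127 − 14 = 113
  Q = 276 − 5·113 (+45 from intervention) = -244
  D = 296 + 4·113 − 5·(-244) = 1968
D: 849 − 1968 = -1119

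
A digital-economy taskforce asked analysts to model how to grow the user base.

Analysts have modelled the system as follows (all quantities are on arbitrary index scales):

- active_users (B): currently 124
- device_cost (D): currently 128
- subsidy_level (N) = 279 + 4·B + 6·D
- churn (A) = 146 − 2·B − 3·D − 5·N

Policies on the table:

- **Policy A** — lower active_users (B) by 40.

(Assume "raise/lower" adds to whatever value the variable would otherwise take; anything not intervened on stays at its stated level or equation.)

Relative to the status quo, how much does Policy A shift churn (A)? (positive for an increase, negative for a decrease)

Baseline:
  B = 124
  D = 128
  N = 279 + 4·124 + 6·128 = 1543
  A = 146 − 2·124 − 3·128 − 5·1543 = -8201
Policy A (B − 40):
  B = 124 − 40 = 84
  D = 128
  N = 279 + 4·84 + 6·128 = 1383
  A = 146 − 2·84 − 3·128 − 5·1383 = -7321
Change in A: -7321 − (-8201) = 880

880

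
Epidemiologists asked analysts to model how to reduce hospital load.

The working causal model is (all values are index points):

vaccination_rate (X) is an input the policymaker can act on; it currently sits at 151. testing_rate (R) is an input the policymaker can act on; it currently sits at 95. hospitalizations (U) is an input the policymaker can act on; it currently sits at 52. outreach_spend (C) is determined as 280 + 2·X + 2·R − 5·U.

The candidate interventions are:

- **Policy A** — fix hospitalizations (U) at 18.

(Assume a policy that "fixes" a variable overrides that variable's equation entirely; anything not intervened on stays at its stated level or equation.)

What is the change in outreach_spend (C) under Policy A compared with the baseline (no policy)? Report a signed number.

Baseline:
  X = 151
  R = 95
  U = 52
  C = 280 + 2·151 + 2·95 − 5·52 = 512
Policy A (U := 18):
  X = 151
  R = 95
  U = 18
  C = 280 + 2·151 + 2·95 − 5·18 = 682
Change in C: 682 − 512 = 170

170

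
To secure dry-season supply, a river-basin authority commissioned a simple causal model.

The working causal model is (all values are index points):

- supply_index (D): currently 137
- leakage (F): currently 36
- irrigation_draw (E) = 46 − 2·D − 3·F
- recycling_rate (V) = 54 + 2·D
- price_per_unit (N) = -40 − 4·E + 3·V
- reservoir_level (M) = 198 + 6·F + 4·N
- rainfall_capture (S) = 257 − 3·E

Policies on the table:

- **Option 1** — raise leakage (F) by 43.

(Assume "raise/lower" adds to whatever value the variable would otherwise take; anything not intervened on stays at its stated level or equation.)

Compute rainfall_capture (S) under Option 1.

Option 1 (F + 43):
  D = 137
  F = 36 + 43 = 79
  E = 46 − 2·137 − 3·79 = -465
  S = 257 − 3·(-465) = 1652

1652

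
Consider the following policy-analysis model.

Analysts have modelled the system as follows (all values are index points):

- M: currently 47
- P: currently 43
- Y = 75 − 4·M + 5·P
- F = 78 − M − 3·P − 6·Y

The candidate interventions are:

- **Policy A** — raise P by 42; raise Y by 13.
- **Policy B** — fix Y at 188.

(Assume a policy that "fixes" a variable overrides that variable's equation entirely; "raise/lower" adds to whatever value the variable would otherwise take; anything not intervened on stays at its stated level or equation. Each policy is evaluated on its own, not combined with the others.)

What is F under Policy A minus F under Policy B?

-948

Policy A (P + 42, Y + 13):
  M = 47
  P = 43 + 42 = 85
  Y = 75 − 4·47 + 5·85 (+13 from intervention) = 325
  F = 78 − 47 − 3·85 − 6·325 = -2174
Policy B (Y := 188):
  M = 47
  P = 43
  Y = 188
  F = 78 − 47 − 3·43 − 6·188 = -1226
F: -2174 − (-1226) = -948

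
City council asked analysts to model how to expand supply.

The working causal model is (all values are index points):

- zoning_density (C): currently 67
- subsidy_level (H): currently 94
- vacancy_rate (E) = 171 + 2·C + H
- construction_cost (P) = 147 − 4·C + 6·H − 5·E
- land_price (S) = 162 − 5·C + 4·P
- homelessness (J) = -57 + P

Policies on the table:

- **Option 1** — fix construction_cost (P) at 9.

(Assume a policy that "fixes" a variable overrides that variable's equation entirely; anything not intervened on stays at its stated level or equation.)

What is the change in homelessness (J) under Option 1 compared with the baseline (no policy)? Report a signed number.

1561

Baseline:
  C = 67
  H = 94
  E = 171 + 2·67 + 94 = 399
  P = 147 − 4·67 + 6·94 − 5·399 = -1552
  J = -57 + (-1552) = -1609
Option 1 (P := 9):
  C = 67
  H = 94
  E = 171 + 2·67 + 94 = 399
  P = 9
  J = -57 + 9 = -48
Change in J: -48 − (-1609) = 1561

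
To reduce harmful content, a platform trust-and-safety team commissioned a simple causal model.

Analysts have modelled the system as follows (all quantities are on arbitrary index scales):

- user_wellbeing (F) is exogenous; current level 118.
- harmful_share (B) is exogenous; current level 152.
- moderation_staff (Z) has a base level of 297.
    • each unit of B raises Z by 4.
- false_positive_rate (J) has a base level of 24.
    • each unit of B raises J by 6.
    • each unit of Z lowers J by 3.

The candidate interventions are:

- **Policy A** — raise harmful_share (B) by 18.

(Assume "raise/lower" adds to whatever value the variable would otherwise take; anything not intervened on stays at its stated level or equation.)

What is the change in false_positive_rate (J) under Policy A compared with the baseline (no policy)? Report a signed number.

Baseline:
  B = 152
  Z = 297 + 4·152 = 905
  J = 24 + 6·152 − 3·905 = -1779
Policy A (B + 18):
  B = 152 + 18 = 170
  Z = 297 + 4·170 = 977
  J = 24 + 6·170 − 3·977 = -1887
Change in J: -1887 − (-1779) = -108

-108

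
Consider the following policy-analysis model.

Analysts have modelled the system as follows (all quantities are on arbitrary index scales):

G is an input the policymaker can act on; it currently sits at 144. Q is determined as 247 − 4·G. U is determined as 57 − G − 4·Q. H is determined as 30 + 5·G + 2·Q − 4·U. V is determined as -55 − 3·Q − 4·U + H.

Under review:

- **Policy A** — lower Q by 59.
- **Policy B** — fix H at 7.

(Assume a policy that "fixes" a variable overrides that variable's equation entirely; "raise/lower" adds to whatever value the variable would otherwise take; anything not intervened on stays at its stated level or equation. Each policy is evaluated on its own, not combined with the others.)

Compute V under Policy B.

-3977

Policy B (H := 7):
  G = 144
  Q = 247 − 4·144 = -329
  U = 57 − 144 − 4·(-329) = 1229
  H = 7
  V = -55 − 3·(-329) − 4·1229 + 7 = -3977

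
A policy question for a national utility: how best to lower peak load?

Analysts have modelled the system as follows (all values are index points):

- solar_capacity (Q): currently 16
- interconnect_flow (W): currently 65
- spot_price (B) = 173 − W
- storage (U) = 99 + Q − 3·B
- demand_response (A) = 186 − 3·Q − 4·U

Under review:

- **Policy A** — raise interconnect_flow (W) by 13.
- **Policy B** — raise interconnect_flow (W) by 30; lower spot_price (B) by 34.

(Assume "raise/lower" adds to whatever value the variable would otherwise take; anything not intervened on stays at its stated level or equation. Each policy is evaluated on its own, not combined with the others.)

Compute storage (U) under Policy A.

Policy A (W + 13):
  Q = 16
  W = 65 + 13 = 78
  B = 173 − 78 = 95
  U = 99 + 16 − 3·95 = -170

-170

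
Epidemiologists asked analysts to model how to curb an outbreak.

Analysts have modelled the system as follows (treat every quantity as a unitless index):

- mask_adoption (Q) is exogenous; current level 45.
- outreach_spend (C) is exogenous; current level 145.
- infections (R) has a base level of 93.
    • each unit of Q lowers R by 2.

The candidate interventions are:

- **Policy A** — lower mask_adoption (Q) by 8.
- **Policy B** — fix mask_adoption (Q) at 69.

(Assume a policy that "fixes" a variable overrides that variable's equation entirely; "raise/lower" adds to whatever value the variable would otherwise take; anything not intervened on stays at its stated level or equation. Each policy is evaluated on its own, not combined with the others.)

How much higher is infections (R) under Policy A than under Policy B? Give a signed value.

64

Policy A (Q − 8):
  Q = 45 − 8 = 37
  R = 93 − 2·37 = 19
Policy B (Q := 69):
  Q = 69
  R = 93 − 2·69 = -45
R: 19 − (-45) = 64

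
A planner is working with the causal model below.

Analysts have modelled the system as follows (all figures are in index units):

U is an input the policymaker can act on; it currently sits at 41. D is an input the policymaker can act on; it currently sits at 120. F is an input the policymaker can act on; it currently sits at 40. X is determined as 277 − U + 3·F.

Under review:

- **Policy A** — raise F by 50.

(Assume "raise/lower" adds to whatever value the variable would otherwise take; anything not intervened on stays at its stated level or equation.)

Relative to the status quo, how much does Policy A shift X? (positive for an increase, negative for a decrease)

Baseline:
  U = 41
  F = 40
  X = 277 − 41 + 3·40 = 356
Policy A (F + 50):
  U = 41
  F = 40 + 50 = 90
  X = 277 − 41 + 3·90 = 506
Change in X: 506 − 356 = 150

150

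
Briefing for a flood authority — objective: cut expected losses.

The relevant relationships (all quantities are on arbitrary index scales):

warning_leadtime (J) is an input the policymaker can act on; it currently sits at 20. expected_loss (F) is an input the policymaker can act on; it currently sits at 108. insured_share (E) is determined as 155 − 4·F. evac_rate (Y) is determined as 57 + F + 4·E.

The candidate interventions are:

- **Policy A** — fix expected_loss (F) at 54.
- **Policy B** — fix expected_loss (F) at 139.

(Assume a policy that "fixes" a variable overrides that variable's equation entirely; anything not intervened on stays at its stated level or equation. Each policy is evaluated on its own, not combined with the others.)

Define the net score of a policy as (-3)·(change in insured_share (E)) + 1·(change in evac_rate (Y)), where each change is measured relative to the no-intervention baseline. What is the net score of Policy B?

Baseline:
  F = 108
  E = 155 − 4·108 = -277
  Y = 57 + 108 + 4·(-277) = -943
Policy B (F := 139):
  F = 139
  E = 155 − 4·139 = -401
  Y = 57 + 139 + 4·(-401) = -1408
ΔE = -401 − (-277) = -124; ΔY = -1408 − (-943) = -465
Score = (-3)·(-124) + 1·(-465) = -93

-93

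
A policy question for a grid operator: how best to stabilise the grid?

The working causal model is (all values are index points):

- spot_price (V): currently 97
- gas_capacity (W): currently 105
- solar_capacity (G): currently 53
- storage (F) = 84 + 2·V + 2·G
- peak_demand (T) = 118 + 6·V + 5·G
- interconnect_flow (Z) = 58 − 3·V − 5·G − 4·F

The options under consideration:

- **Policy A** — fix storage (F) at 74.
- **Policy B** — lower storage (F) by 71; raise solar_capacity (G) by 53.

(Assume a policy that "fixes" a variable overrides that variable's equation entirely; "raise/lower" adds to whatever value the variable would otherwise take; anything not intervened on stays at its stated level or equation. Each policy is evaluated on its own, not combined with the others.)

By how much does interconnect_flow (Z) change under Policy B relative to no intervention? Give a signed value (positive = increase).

-405

Baseline:
  V = 97
  G = 53
  F = 84 + 2·97 + 2·53 = 384
  Z = 58 − 3·97 − 5·53 − 4·384 = -2034
Policy B (F − 71, G + 53):
  V = 97
  G = 53 + 53 = 106
  F = 84 + 2·97 + 2·106 (−71 from intervention) = 419
  Z = 58 − 3·97 − 5·106 − 4·419 = -2439
Change in Z: -2439 − (-2034) = -405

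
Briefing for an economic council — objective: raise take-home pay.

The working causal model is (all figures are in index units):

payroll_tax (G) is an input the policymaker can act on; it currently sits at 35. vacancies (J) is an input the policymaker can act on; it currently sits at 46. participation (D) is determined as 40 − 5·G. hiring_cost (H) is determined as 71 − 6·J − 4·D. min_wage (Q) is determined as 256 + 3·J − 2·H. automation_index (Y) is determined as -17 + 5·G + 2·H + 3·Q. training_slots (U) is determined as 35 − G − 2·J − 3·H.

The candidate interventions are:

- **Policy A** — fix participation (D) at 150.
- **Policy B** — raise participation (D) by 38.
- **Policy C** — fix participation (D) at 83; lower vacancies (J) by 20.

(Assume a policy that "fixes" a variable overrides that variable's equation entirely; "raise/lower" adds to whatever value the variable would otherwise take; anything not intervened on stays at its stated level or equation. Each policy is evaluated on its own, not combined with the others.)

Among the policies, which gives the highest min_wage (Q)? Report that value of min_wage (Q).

2004

Policy A (D := 150):
  G = 35
  J = 46
  D = 150
  H = 71 − 6·46 − 4·150 = -805
  Q = 256 + 3·46 − 2·(-805) = 2004
Policy B (D + 38):
  G = 35
  J = 46
  D = 40 − 5·35 (+38 from intervention) = -97
  H = 71 − 6·46 − 4·(-97) = 183
  Q = 256 + 3·46 − 2·183 = 28
Policy C (D := 83, J − 20):
  G = 35
  J = 46 − 20 = 26
  D = 83
  H = 71 − 6·26 − 4·83 = -417
  Q = 256 + 3·26 − 2·(-417) = 1168
Comparing — Policy A: Q=2004, Policy B: Q=28, Policy C: Q=1168. Highest is 2004 (Policy A).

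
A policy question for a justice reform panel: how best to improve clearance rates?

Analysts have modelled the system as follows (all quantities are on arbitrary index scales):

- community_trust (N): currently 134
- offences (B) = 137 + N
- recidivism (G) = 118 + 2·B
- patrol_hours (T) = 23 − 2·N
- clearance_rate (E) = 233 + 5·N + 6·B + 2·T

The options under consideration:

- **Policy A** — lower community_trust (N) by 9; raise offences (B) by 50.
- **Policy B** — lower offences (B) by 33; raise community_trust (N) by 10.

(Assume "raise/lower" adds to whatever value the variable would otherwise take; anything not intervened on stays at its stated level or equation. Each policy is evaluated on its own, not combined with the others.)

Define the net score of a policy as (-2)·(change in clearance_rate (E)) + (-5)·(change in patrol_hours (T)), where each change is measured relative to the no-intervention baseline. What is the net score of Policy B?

Baseline:
  N = 134
  B = 137 + 134 = 271
  T = 23 − 2·134 = -245
  E = 233 + 5·134 + 6·271 + 2·(-245) = 2039
Policy B (B − 33, N + 10):
  N = 134 + 10 = 144
  B = 137 + 144 (−33 from intervention) = 248
  T = 23 − 2·144 = -265
  E = 233 + 5·144 + 6·248 + 2·(-265) = 1911
ΔE = 1911 − 2039 = -128; ΔT = -265 − (-245) = -20
Score = (-2)·(-128) + (-5)·(-20) = 356

356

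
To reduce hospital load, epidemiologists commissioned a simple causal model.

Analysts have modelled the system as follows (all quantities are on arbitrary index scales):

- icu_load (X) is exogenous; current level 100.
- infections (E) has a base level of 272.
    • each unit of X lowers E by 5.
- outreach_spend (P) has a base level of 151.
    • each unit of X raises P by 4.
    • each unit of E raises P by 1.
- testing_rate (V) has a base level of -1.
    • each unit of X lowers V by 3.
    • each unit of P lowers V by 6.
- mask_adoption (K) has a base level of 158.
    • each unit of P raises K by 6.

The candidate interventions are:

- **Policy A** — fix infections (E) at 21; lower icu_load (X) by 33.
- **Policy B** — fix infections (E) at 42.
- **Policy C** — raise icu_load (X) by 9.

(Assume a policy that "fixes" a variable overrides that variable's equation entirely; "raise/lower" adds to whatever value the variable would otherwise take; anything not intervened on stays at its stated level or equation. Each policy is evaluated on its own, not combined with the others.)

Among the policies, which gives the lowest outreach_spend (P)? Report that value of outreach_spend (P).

Policy A (E := 21, X − 33):
  X = 100 − 33 = 67
  E = 21
  P = 151 + 4·67 + 21 = 440
Policy B (E := 42):
  X = 100
  E = 42
  P = 151 + 4·100 + 42 = 593
Policy C (X + 9):
  X = 100 + 9 = 109
  E = 272 − 5·109 = -273
  P = 151 + 4·109 + (-273) = 314
Comparing — Policy A: P=440, Policy B: P=593, Policy C: P=314. Lowest is 314 (Policy C).

314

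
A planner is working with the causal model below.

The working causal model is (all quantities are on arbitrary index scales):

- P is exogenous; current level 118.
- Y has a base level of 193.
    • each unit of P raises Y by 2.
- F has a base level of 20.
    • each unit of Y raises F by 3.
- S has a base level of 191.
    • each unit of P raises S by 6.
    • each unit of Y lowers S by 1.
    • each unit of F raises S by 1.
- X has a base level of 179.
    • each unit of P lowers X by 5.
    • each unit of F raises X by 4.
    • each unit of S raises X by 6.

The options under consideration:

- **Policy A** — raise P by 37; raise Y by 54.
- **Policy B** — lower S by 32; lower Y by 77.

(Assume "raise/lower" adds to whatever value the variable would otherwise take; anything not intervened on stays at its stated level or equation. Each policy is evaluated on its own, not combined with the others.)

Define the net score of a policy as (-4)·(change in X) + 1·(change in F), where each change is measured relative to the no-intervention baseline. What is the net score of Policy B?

7929

Baseline:
  P = 118
  Y = 193 + 2·118 = 429
  F = 20 + 3·429 = 1307
  S = 191 + 6·118 − 429 + 1307 = 1777
  X = 179 − 5·118 + 4·1307 + 6·1777 = 15479
Policy B (S − 32, Y − 77):
  P = 118
  Y = 193 + 2·118 (−77 from intervention) = 352
  F = 20 + 3·352 = 1076
  S = 191 + 6·118 − 352 + 1076 (−32 from intervention) = 1591
  X = 179 − 5·118 + 4·1076 + 6·1591 = 13439
ΔX = 13439 − 15479 = -2040; ΔF = 1076 − 1307 = -231
Score = (-4)·(-2040) + 1·(-231) = 7929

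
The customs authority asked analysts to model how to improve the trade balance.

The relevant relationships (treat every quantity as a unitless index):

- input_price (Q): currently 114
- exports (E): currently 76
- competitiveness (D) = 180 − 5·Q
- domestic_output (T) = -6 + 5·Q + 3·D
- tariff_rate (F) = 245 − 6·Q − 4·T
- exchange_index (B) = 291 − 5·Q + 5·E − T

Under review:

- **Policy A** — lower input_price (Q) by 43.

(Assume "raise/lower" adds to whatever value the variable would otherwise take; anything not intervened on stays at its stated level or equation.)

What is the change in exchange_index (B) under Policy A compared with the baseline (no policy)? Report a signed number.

Baseline:
  Q = 114
  E = 76
  D = 180 − 5·114 = -390
  T = -6 + 5·114 + 3·(-390) = -606
  B = 291 − 5·114 + 5·76 − (-606) = 707
Policy A (Q − 43):
  Q = 114 − 43 = 71
  E = 76
  D = 180 − 5·71 = -175
  T = -6 + 5·71 + 3·(-175) = -176
  B = 291 − 5·71 + 5·76 − (-176) = 492
Change in B: 492 − 707 = -215

-215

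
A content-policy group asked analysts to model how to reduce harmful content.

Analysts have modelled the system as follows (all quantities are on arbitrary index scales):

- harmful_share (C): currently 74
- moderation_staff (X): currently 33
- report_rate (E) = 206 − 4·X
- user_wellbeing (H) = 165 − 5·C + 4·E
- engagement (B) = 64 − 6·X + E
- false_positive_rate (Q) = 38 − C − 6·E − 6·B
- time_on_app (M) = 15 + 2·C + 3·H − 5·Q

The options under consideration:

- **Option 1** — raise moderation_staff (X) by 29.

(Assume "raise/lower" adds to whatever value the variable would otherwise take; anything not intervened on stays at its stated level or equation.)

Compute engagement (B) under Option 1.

-350

Option 1 (X + 29):
  X = 33 + 29 = 62
  E = 206 − 4·62 = -42
  B = 64 − 6·62 + (-42) = -350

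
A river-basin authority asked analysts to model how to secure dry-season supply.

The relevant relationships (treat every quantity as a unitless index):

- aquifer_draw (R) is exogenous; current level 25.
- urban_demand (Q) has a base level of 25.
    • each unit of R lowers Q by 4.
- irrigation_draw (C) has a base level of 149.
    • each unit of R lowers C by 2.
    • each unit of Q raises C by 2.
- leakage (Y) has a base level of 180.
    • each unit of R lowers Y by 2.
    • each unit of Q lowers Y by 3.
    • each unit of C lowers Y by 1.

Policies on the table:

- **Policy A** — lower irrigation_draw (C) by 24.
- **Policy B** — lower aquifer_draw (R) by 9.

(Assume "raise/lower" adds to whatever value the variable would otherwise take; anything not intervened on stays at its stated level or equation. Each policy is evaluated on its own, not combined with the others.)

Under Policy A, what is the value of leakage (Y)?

Policy A (C − 24):
  R = 25
  Q = 25 − 4·25 = -75
  C = 149 − 2·25 + 2·(-75) (−24 from intervention) = -75
  Y = 180 − 2·25 − 3·(-75) − (-75) = 430

430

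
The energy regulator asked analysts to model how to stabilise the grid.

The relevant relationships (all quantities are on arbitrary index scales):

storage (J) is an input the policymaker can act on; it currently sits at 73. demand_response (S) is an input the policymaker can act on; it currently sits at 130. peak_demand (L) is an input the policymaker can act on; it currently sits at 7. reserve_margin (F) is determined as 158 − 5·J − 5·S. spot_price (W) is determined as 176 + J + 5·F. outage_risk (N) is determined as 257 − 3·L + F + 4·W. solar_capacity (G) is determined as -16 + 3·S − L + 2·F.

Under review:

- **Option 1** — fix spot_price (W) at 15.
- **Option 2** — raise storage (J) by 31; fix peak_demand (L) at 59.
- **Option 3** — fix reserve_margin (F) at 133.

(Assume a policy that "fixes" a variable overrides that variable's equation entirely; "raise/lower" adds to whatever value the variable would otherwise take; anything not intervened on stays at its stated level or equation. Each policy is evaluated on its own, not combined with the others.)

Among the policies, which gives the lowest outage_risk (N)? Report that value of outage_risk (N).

Option 1 (W := 15):
  J = 73
  S = 130
  L = 7
  F = 158 − 5·73 − 5·130 = -857
  W = 15
  N = 257 − 3·7 + (-857) + 4·15 = -561
Option 2 (J + 31, L := 59):
  J = 73 + 31 = 104
  S = 130
  L = 59
  F = 158 − 5·104 − 5·130 = -1012
  W = 176 + 104 + 5·(-1012) = -4780
  N = 257 − 3·59 + (-1012) + 4·(-4780) = -20052
Option 3 (F := 133):
  J = 73
  S = 130
  L = 7
  F = 133
  W = 176 + 73 + 5·133 = 914
  N = 257 − 3·7 + 133 + 4·914 = 4025
Comparing — Option 1: N=-561, Option 2: N=-20052, Option 3: N=4025. Lowest is -20052 (Option 2).

-20052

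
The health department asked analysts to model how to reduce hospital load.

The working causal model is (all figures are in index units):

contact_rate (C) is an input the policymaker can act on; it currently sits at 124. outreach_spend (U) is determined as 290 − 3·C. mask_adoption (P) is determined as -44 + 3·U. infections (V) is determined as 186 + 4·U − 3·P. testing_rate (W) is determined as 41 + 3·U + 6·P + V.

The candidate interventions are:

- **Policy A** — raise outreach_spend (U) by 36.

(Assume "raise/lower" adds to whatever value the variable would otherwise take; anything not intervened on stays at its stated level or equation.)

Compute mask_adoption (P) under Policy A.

-182

Policy A (U + 36):
  C = 124
  U = 290 − 3·124 (+36 from intervention) = -46
  P = -44 + 3·(-46) = -182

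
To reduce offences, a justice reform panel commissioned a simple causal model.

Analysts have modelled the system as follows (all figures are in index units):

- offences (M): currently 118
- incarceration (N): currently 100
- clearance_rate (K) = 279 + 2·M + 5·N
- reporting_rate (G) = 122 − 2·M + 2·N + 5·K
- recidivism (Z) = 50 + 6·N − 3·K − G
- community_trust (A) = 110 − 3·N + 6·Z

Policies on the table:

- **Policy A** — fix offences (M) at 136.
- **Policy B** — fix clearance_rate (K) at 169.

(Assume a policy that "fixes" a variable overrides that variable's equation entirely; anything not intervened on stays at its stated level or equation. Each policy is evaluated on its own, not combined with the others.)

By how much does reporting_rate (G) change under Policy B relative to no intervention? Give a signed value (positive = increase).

Baseline:
  M = 118
  N = 100
  K = 279 + 2·118 + 5·100 = 1015
  G = 122 − 2·118 + 2·100 + 5·1015 = 5161
Policy B (K := 169):
  M = 118
  N = 100
  K = 169
  G = 122 − 2·118 + 2·100 + 5·169 = 931
Change in G: 931 − 5161 = -4230

-4230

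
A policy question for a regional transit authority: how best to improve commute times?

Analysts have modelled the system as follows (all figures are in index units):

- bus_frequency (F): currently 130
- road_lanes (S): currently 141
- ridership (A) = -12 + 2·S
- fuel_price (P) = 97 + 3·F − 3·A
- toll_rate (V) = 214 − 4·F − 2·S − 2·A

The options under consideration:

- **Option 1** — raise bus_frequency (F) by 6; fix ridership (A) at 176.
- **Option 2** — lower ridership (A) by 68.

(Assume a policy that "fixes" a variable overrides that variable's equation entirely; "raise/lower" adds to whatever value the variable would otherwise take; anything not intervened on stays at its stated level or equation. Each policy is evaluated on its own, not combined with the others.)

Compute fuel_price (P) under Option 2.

Option 2 (A − 68):
  F = 130
  S = 141
  A = -12 + 2·141 (−68 from intervention) = 202
  P = 97 + 3·130 − 3·202 = -119

-119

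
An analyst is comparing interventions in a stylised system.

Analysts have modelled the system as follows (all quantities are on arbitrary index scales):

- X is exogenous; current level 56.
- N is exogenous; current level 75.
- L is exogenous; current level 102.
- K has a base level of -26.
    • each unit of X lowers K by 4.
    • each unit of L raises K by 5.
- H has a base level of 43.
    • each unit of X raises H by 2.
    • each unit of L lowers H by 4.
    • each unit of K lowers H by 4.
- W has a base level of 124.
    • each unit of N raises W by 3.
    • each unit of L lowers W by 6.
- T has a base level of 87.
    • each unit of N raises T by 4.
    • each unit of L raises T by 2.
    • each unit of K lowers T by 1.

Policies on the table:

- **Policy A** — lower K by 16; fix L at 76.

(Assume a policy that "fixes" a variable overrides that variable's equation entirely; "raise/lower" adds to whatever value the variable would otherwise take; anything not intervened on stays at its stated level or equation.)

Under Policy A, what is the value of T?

Policy A (K − 16, L := 76):
  X = 56
  N = 75
  L = 76
  K = -26 − 4·56 + 5·76 (−16 from intervention) = 114
  T = 87 + 4·75 + 2·76 − 114 = 425

425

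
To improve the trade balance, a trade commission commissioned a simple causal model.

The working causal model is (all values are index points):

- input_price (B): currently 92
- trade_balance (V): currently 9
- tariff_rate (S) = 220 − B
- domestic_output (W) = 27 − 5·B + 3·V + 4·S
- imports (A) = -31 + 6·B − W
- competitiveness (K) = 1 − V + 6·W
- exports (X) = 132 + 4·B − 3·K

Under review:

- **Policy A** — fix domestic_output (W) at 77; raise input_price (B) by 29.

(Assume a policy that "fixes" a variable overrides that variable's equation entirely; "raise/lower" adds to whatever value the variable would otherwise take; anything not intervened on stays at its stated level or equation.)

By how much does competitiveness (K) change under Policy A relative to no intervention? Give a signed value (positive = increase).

-174

Baseline:
  B = 92
  V = 9
  S = 220 − 92 = 128
  W = 27 − 5·92 + 3·9 + 4·128 = 106
  K = 1 − 9 + 6·106 = 628
Policy A (W := 77, B + 29):
  B = 92 + 29 = 121
  V = 9
  S = 220 − 121 = 99
  W = 77
  K = 1 − 9 + 6·77 = 454
Change in K: 454 − 628 = -174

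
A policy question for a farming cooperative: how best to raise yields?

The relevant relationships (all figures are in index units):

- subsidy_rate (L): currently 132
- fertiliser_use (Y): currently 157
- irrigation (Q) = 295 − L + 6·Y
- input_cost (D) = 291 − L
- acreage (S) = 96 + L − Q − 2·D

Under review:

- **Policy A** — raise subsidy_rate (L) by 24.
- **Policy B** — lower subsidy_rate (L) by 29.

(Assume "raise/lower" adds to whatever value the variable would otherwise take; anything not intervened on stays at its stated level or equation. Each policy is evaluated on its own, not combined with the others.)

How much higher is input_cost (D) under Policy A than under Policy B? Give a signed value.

-53

Policy A (L + 24):
  L = 132 + 24 = 156
  D = 291 − 156 = 135
Policy B (L − 29):
  L = 132 − 29 = 103
  D = 291 − 103 = 188
D: 135 − 188 = -53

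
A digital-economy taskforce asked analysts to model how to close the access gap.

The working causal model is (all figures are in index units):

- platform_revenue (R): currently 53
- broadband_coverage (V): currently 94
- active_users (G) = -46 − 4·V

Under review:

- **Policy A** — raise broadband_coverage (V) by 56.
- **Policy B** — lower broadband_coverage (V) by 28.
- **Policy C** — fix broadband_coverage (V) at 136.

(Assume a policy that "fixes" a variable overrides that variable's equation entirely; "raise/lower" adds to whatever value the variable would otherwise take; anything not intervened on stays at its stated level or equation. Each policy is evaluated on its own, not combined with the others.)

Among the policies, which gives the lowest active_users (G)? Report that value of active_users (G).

Policy A (V + 56):
  V = 94 + 56 = 150
  G = -46 − 4·150 = -646
Policy B (V − 28):
  V = 94 − 28 = 66
  G = -46 − 4·66 = -310
Policy C (V := 136):
  V = 136
  G = -46 − 4·136 = -590
Comparing — Policy A: G=-646, Policy B: G=-310, Policy C: G=-590. Lowest is -646 (Policy A).

-646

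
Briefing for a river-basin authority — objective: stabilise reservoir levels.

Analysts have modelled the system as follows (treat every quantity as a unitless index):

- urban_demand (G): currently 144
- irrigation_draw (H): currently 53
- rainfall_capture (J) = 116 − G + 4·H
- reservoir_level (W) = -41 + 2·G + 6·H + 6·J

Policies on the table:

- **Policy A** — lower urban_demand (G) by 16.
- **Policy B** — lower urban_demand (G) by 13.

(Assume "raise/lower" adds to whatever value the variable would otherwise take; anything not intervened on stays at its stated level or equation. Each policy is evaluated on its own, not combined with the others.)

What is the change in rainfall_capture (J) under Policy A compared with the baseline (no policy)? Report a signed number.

Baseline:
  G = 144
  H = 53
  J = 116 − 144 + 4·53 = 184
Policy A (G − 16):
  G = 144 − 16 = 128
  H = 53
  J = 116 − 128 + 4·53 = 200
Change in J: 200 − 184 = 16

16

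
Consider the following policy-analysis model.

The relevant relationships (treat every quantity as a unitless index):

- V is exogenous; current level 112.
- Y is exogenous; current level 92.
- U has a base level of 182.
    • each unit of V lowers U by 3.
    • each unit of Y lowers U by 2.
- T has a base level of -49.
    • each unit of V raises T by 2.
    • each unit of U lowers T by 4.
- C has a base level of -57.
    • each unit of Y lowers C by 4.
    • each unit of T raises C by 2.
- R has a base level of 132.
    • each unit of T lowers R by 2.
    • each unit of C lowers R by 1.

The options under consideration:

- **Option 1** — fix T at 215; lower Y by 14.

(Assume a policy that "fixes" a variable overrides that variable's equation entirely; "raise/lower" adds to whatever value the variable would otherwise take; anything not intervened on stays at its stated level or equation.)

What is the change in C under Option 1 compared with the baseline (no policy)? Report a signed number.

-2568

Baseline:
  V = 112
  Y = 92
  U = 182 − 3·112 − 2·92 = -338
  T = -49 + 2·112 − 4·(-338) = 1527
  C = -57 − 4·92 + 2·1527 = 2629
Option 1 (T := 215, Y − 14):
  V = 112
  Y = 92 − 14 = 78
  U = 182 − 3·112 − 2·78 = -310
  T = 215
  C = -57 − 4·78 + 2·215 = 61
Change in C: 61 − 2629 = -2568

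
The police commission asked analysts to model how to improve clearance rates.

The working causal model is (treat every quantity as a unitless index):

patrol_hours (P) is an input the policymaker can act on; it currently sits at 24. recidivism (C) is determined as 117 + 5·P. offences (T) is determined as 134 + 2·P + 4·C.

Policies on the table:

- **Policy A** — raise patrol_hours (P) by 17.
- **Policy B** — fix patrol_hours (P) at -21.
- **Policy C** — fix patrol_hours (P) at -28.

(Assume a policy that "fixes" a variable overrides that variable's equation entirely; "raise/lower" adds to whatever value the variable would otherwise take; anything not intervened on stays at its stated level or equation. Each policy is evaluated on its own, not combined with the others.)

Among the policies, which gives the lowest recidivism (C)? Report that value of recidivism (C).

-23

Policy A (P + 17):
  P = 24 + 17 = 41
  C = 117 + 5·41 = 322
Policy B (P := -21):
  P = -21
  C = 117 + 5·(-21) = 12
Policy C (P := -28):
  P = -28
  C = 117 + 5·(-28) = -23
Comparing — Policy A: C=322, Policy B: C=12, Policy C: C=-23. Lowest is -23 (Policy C).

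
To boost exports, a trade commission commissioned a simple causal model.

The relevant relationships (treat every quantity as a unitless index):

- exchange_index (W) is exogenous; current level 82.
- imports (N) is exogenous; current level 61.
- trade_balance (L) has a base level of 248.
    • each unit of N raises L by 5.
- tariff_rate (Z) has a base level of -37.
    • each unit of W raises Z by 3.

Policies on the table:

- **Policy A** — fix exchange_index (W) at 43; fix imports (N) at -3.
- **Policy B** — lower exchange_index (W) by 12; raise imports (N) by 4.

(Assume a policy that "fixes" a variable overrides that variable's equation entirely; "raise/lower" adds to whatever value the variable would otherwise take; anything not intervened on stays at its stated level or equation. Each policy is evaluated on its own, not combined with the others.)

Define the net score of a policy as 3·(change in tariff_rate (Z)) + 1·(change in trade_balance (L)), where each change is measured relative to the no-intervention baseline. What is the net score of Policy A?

Baseline:
  W = 82
  N = 61
  L = 248 + 5·61 = 553
  Z = -37 + 3·82 = 209
Policy A (W := 43, N := -3):
  W = 43
  N = -3
  L = 248 + 5·(-3) = 233
  Z = -37 + 3·43 = 92
ΔZ = 92 − 209 = -117; ΔL = 233 − 553 = -320
Score = 3·(-117) + 1·(-320) = -671

-671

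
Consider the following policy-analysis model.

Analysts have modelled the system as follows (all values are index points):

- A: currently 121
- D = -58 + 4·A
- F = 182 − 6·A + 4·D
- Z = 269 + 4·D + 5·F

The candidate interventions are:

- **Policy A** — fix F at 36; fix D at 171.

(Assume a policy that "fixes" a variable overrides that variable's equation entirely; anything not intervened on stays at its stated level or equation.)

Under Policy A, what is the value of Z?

Policy A (F := 36, D := 171):
  A = 121
  D = 171
  F = 36
  Z = 269 + 4·171 + 5·36 = 1133

1133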